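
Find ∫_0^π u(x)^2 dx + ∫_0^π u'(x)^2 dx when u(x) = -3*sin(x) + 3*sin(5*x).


||u||_{H^1(0,π)}^2 = 126*π

u'(x) = -3*cos(x) + 15*cos(5*x).
Expand u² and (u')² and integrate term by term on (0, π), using: for integers n ≥ 1, ∫_0^π sin²(nx) dx = ∫_0^π cos²(nx) dx = π/2; for n ≠ n', ∫_0^π sin(nx)sin(n'x) dx = ∫_0^π cos(nx)cos(n'x) dx = 0; and by product-to-sum, ∫_0^π sin(nx)cos(n'x) dx = ½∫_0^π [sin((n+n')x) + sin((n−n')x)] dx, which is 0 when n+n' is even and 2n/(n²−n'²) when n+n' is odd (it need not vanish on (0, π)).
  u² squared terms: (-3)²·∫sin(x)² dx = 9·π/2 = 9*π/2;  (3)²·∫sin(5x)² dx = 9·π/2 = 9*π/2.
  u² cross terms: 2·(-3)·(3)·∫sin(x)·sin(5x) dx = -18·(0) = 0.
  So ∫_0^π u² dx = 9*π/2 + 9*π/2 + 0 = 9*π.
  (u')² squared terms: (-3)²·∫cos(x)² dx = 9·π/2 = 9*π/2;  (15)²·∫cos(5x)² dx = 225·π/2 = 225*π/2.
  (u')² cross terms: 2·(-3)·(15)·∫cos(x)·cos(5x) dx = -90·(0) = 0.
  So ∫_0^π (u')² dx = 9*π/2 + 225*π/2 + 0 = 117*π.
||u||_{H^1}^2 = (9*π) + (117*π) = 126*π.


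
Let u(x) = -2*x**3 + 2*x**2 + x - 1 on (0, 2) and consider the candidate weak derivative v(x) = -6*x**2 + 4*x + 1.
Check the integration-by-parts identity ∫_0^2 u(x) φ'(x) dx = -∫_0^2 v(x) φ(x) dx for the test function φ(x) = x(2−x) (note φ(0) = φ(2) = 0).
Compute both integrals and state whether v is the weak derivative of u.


LHS = 44/15, RHS = 44/15. Yes, v = u' weakly.

u(x) = -2*x**3 + 2*x**2 + x - 1, classical derivative u'(x) = -6*x**2 + 4*x + 1.
φ(x) = x(2−x), so φ'(x) = 2 - 2*x.
Note φ(0) = φ(2) = 0, so the boundary term u·φ vanishes.
LHS = ∫_0^2 u(x) φ'(x) dx = ∫_0^2 (4*x^4 - 8*x^3 + 2*x^2 + 4*x - 2) dx. Term by term:
  ∫_0^2 4*x^4 dx = 128/5;  ∫_0^2 -8*x^3 dx = -32;  ∫_0^2 2*x^2 dx = 16/3;
  ∫_0^2 4*x dx = 8;  ∫_0^2 -2 dx = -4.
Sum: 128/5 − 32 + 16/3 + 8 − 4 = 44/15.
So LHS = 44/15.
∫_0^2 v(x) φ(x) dx = ∫_0^2 (6*x^4 - 16*x^3 + 7*x^2 + 2*x) dx. Term by term:
  ∫_0^2 6*x^4 dx = 192/5;  ∫_0^2 -16*x^3 dx = -64;  ∫_0^2 7*x^2 dx = 56/3;
  ∫_0^2 2*x dx = 4.
Sum: 192/5 − 64 + 56/3 + 4 = -44/15.
So RHS = -∫_0^2 v(x) φ(x) dx = 44/15.
LHS = RHS, so the identity holds for this test φ.
Moreover u is smooth here and v(x) = u'(x) = -6*x**2 + 4*x + 1 pointwise, so the identity holds for every test function. Hence v is the weak derivative of u.


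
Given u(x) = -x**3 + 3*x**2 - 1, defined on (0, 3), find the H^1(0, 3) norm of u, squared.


||u||_{H^1}^2 = 2991/70

The H^1 norm (squared) on an interval (0, L) is
  ||u||_{H^1}^2 = ∫_0^L u(x)^2 dx + ∫_0^L u'(x)^2 dx.
Compute u'(x) = -3*x**2 + 6*x.
Then u(x)^2 = x**6 - 6*x**5 + 9*x**4 + 2*x**3 - 6*x**2 + 1 and u'(x)^2 = 9*x**4 - 36*x**3 + 36*x**2.
Integrate each monomial from 0 to 3 using ∫_0^3 c·x^n dx = c·3^(n+1)/(n+1):
  ∫_0^3 u(x)^2 dx = ∫_0^3 (x^6 - 6*x^5 + 9*x^4 + 2*x^3 - 6*x^2 + 1) dx. Term by term:
    ∫_0^3 x^6 dx = 2187/7;  ∫_0^3 -6*x^5 dx = -729;  ∫_0^3 9*x^4 dx = 2187/5;
    ∫_0^3 2*x^3 dx = 81/2;  ∫_0^3 -6*x^2 dx = -54;  ∫_0^3 1 dx = 3.
  Sum: 2187/7 − 729 + 2187/5 + 81/2 − 54 + 3 = 723/70.
  ∫_0^3 u'(x)^2 dx = ∫_0^3 (9*x^4 - 36*x^3 + 36*x^2) dx. Term by term:
    ∫_0^3 9*x^4 dx = 2187/5;  ∫_0^3 -36*x^3 dx = -729;  ∫_0^3 36*x^2 dx = 324.
  Sum: 2187/5 − 729 + 324 = 162/5.
Adding: ||u||_{H^1}^2 = 723/70 + 162/5 = 2991/70.


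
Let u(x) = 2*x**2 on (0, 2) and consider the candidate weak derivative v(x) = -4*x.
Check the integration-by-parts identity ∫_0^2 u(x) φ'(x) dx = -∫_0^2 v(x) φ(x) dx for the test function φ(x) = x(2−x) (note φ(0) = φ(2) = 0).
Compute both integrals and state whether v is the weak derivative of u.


LHS = -16/3, RHS = 16/3. No, v is not the weak derivative of u.

u(x) = 2*x**2, classical derivative u'(x) = 4*x.
φ(x) = x(2−x), so φ'(x) = 2 - 2*x.
Note φ(0) = φ(2) = 0, so the boundary term u·φ vanishes.
LHS = ∫_0^2 u(x) φ'(x) dx = ∫_0^2 (-4*x^3 + 4*x^2) dx. Term by term:
  ∫_0^2 -4*x^3 dx = -16;  ∫_0^2 4*x^2 dx = 32/3.
Sum: -16 + 32/3 = -16/3.
So LHS = -16/3.
∫_0^2 v(x) φ(x) dx = ∫_0^2 (4*x^3 - 8*x^2) dx. Term by term:
  ∫_0^2 4*x^3 dx = 16;  ∫_0^2 -8*x^2 dx = -64/3.
Sum: 16 − 64/3 = -16/3.
So RHS = -∫_0^2 v(x) φ(x) dx = 16/3.
LHS − RHS = -32/3 ≠ 0, so the identity fails.
(For a valid weak derivative the identity must hold for EVERY test function, in particular this one. The failure shows v is NOT the weak derivative of u.)
Correct weak derivative would be u'(x) = 4*x.


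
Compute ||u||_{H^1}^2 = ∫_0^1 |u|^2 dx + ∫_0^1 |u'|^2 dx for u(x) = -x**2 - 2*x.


||u||_{H^1}^2 = 178/15

The H^1 norm (squared) on an interval (0, L) is
  ||u||_{H^1}^2 = ∫_0^L u(x)^2 dx + ∫_0^L u'(x)^2 dx.
Compute u'(x) = -2*x - 2.
Then u(x)^2 = x**4 + 4*x**3 + 4*x**2 and u'(x)^2 = 4*x**2 + 8*x + 4.
Integrate each monomial from 0 to 1 using ∫_0^1 c·x^n dx = c·1^(n+1)/(n+1):
  ∫_0^1 u(x)^2 dx = ∫_0^1 (x^4 + 4*x^3 + 4*x^2) dx. Term by term:
    ∫_0^1 x^4 dx = 1/5;  ∫_0^1 4*x^3 dx = 1;  ∫_0^1 4*x^2 dx = 4/3.
  Sum: 1/5 + 1 + 4/3 = 38/15.
  ∫_0^1 u'(x)^2 dx = ∫_0^1 (4*x^2 + 8*x + 4) dx. Term by term:
    ∫_0^1 4*x^2 dx = 4/3;  ∫_0^1 8*x dx = 4;  ∫_0^1 4 dx = 4.
  Sum: 4/3 + 4 + 4 = 28/3.
Adding: ||u||_{H^1}^2 = 38/15 + 28/3 = 178/15.


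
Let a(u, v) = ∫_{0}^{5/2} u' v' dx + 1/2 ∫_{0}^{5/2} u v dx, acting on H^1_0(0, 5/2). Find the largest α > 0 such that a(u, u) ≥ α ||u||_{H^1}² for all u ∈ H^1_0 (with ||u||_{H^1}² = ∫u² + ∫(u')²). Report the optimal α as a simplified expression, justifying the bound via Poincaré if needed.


α = (25 + 8*π^2)/(2*(25 + 4*π^2))

Coercivity of a(·,·) on H^1_0(0, 5/2) means a(u, u) ≥ α ||u||_{H^1}² for every u ∈ H^1_0.
The interval has length L = 5/2, and Poincaré/coercivity depend only on L. Here a(u, u) = ∫(u')² + (1/2)·∫u².
Here 0 < c = 1/2 < 1. The condition a(u,u) ≥ α||u||_{H^1}² reads (1−α)∫(u')² ≥ (α−c)∫u². Any admissible α is ≤ 1 (rapidly oscillating u have ∫u²/∫(u')² → 0), and α = 1 would force 0 ≥ (1−c)∫u², impossible since c < 1; so 1−α > 0. By the sharp Poincaré inequality on H^1_0 of an interval of length L, ∫(u')² ≥ (π/L)²∫u² with equality for the first sine mode sin(π(x−x₀)/L) (x₀ the left endpoint), so the inequality holds for all u iff (1−α)(π/L)² ≥ α − c, i.e. α ≤ ((π/L)² + c)/((π/L)² + 1) = (1 + c(L/π)²)/(1 + (L/π)²). With (π/L)² = 4*π^2/25 and c = 1/2, the largest admissible constant is α = ((π/L)² + c)/((π/L)² + 1).
Simplifying, α = (25 + 8*π^2)/(2*(25 + 4*π^2)).


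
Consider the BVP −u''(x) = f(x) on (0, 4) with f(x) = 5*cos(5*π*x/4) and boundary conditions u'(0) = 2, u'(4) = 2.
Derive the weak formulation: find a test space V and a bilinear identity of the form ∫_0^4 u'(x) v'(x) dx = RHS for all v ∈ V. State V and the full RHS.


V = H^1(0, 4) (v unrestricted at boundary; u is determined up to an additive constant); weak form: ∫_0^4 u'v' dx = ∫_0^4 (5*cos(5*π*x/4)) v dx + 2·v(4) − 2·v(0) for all v ∈ V.

Multiply both sides by a test function v and integrate from 0 to 4:
  ∫_0^4 −u''(x) v(x) dx = ∫_0^4 f(x) v(x) dx.
Integrate the LHS by parts once:
  ∫_0^4 −u'' v dx = −[u'(x) v(x)]_0^4 + ∫_0^4 u'(x) v'(x) dx.
Thus ∫_0^4 u'(x) v'(x) dx = ∫_0^4 f(x) v(x) dx + [u'(x) v(x)]_0^4.
Choose V so that boundary terms are either known or forced to vanish.
u has inhomogeneous Neumann u'(0) = 2, u'(4) = 2. [u' v]_0^4 = (2)·v(4) − (2)·v(0) = 2·v(4) − 2·v(0). Take V = H^1(0, 4); boundary term becomes part of RHS.
Weak formulation: find u (satisfying any essential BC) such that ∫_0^4 u'(x) v'(x) dx = ∫_0^4 f v dx + 2·v(4) − 2·v(0) for all v ∈ V (Neumann data are natural BCs: they enter the RHS as boundary terms).
Substituting f(x) = 5*cos(5*π*x/4), the right-hand side is ∫_0^4 (5*cos(5*π*x/4)) v dx + 2·v(4) − 2·v(0).
Compatibility check (pure Neumann): taking v ≡ 1 ∈ V gives 0 = ∫_0^4 f dx + (2) − (2), i.e. ∫_0^4 f dx must equal u'(0) − u'(4) = 0. Indeed ∫_0^4 (5*cos(5*π*x/4)) dx = 0, so the data are compatible. The solution is then unique only up to an additive constant (fix it e.g. by requiring ∫_0^4 u dx = 0).


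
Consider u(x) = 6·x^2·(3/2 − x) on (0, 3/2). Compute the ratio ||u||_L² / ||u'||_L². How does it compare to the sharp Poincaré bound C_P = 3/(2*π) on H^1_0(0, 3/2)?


||u||_L² / ||u'||_L² = 3*sqrt(14)/28 < C_P = 3/(2*π).

u(x) = 6·x^2·(3/2 − x), so u'(x) = 18*x*(1 - x).
u(x) = 6·x^2·(3/2 − x) vanishes at x = 0 and x = 3/2, so u ∈ H^1_0(0, 3/2). Differentiate via the product rule and integrate the resulting polynomials term by term.
  ∫_0^3/2 u² dx = ∫_0^3/2 (36*x^6 - 108*x^5 + 81*x^4) dx. Term by term:
    ∫_0^3/2 36*x^6 dx = 19683/224;  ∫_0^3/2 -108*x^5 dx = -6561/32;  ∫_0^3/2 81*x^4 dx = 19683/160.
  Sum: 19683/224 − 6561/32 + 19683/160 = 6561/1120.
  ∫_0^3/2 (u')² dx = ∫_0^3/2 (324*x^4 - 648*x^3 + 324*x^2) dx. Term by term:
    ∫_0^3/2 324*x^4 dx = 19683/40;  ∫_0^3/2 -648*x^3 dx = -6561/8;  ∫_0^3/2 324*x^2 dx = 729/2.
  Sum: 19683/40 − 6561/8 + 729/2 = 729/20.
∫_0^3/2 u² dx = 6561/1120, so ||u||_L² = 81*sqrt(70)/280.
∫_0^3/2 (u')² dx = 729/20, so ||u'||_L² = 27*sqrt(5)/10.
Ratio ||u||_L² / ||u'||_L² = 3*sqrt(14)/28.
Sharp Poincaré constant on H^1_0(0, 3/2) is C_P = L/π = 3/(2*π), achieved by sin(2*π/3·x).
A polynomial bump cannot attain the sharp Poincaré constant (only the first sine eigenfunction does), so the ratio is strictly less than C_P, consistent with ||u||_L² ≤ C_P ||u'||_L².


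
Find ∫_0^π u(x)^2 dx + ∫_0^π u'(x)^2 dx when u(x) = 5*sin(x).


||u||_{H^1(0,π)}^2 = 25*π

u'(x) = 5*cos(x).
Expand u² and (u')² and integrate term by term on (0, π), using: for integers n ≥ 1, ∫_0^π sin²(nx) dx = ∫_0^π cos²(nx) dx = π/2; for n ≠ n', ∫_0^π sin(nx)sin(n'x) dx = ∫_0^π cos(nx)cos(n'x) dx = 0; and by product-to-sum, ∫_0^π sin(nx)cos(n'x) dx = ½∫_0^π [sin((n+n')x) + sin((n−n')x)] dx, which is 0 when n+n' is even and 2n/(n²−n'²) when n+n' is odd (it need not vanish on (0, π)).
  u² squared terms: (5)²·∫sin(x)² dx = 25·π/2 = 25*π/2.
  So ∫_0^π u² dx = 25*π/2.
  (u')² squared terms: (5)²·∫cos(x)² dx = 25·π/2 = 25*π/2.
  So ∫_0^π (u')² dx = 25*π/2.
||u||_{H^1}^2 = (25*π/2) + (25*π/2) = 25*π.


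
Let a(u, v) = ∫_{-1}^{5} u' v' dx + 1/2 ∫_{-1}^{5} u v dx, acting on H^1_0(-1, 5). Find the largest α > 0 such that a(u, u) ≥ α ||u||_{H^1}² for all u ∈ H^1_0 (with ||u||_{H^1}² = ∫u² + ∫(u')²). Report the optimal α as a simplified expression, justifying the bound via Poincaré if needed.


α = (π^2 + 18)/(π^2 + 36)

Coercivity of a(·,·) on H^1_0(-1, 5) means a(u, u) ≥ α ||u||_{H^1}² for every u ∈ H^1_0.
The interval has length L = 6, and Poincaré/coercivity depend only on L. Here a(u, u) = ∫(u')² + (1/2)·∫u².
Here 0 < c = 1/2 < 1. The condition a(u,u) ≥ α||u||_{H^1}² reads (1−α)∫(u')² ≥ (α−c)∫u². Any admissible α is ≤ 1 (rapidly oscillating u have ∫u²/∫(u')² → 0), and α = 1 would force 0 ≥ (1−c)∫u², impossible since c < 1; so 1−α > 0. By the sharp Poincaré inequality on H^1_0 of an interval of length L, ∫(u')² ≥ (π/L)²∫u² with equality for the first sine mode sin(π(x−x₀)/L) (x₀ the left endpoint), so the inequality holds for all u iff (1−α)(π/L)² ≥ α − c, i.e. α ≤ ((π/L)² + c)/((π/L)² + 1) = (1 + c(L/π)²)/(1 + (L/π)²). With (π/L)² = π^2/36 and c = 1/2, the largest admissible constant is α = ((π/L)² + c)/((π/L)² + 1).
Simplifying, α = (π^2 + 18)/(π^2 + 36).


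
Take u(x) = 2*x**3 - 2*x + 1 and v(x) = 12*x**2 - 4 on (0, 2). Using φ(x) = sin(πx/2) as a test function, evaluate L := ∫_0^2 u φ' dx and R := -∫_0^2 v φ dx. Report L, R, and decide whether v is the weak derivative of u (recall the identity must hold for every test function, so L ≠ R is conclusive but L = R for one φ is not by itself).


LHS = -40/π + 192/π^3, RHS = -80/π + 384/π^3. No, v is not the weak derivative of u.

u(x) = 2*x**3 - 2*x + 1, classical derivative u'(x) = 6*x**2 - 2.
φ(x) = sin(πx/2), so φ'(x) = π*cos(π*x/2)/2.
Note φ(0) = φ(2) = 0, so the boundary term u·φ vanishes.
LHS = ∫_0^2 u(x) φ'(x) dx = ∫_0^2 (π*x^3*cos(π*x/2) - π*x*cos(π*x/2) + π*cos(π*x/2)/2) dx. Term by term:
  ∫_0^2 π*cos(π*x/2)/2 dx = 0;  ∫_0^2 π*x^3*cos(π*x/2) dx = -48/π + 192/π^3;  ∫_0^2 -π*x*cos(π*x/2) dx = 8/π.
Sum: 0 + -48/π + 192/π^3 + 8/π = -40/π + 192/π^3.
So LHS = -40/π + 192/π^3.
∫_0^2 v(x) φ(x) dx = ∫_0^2 (12*x^2*sin(π*x/2) - 4*sin(π*x/2)) dx. Term by term:
  ∫_0^2 -4*sin(π*x/2) dx = -16/π;  ∫_0^2 12*x^2*sin(π*x/2) dx = -384/π^3 + 96/π.
Sum: -16/π + -384/π^3 + 96/π = -384/π^3 + 80/π.
So RHS = -∫_0^2 v(x) φ(x) dx = -80/π + 384/π^3.
LHS − RHS = -192/π^3 + 40/π ≠ 0, so the identity fails.
(For a valid weak derivative the identity must hold for EVERY test function, in particular this one. The failure shows v is NOT the weak derivative of u.)
Correct weak derivative would be u'(x) = 6*x**2 - 2.


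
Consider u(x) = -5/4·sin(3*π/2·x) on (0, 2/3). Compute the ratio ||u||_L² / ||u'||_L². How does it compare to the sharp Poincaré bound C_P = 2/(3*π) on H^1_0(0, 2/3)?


||u||_L² / ||u'||_L² = 2/(3*π) = C_P.

u(x) = -5/4·sin(3*π/2·x), so u'(x) = -15*π*cos(3*π*x/2)/8.
Writing u(x) = A·sin(kπx/L) with A = -5/4 and k = 1, use ∫_0^L sin²(kπx/L) dx = L/2 and ∫_0^L cos²(kπx/L) dx = L/2.
u² = 25/16·sin²(3*π/2·x) and (u')² = 225*π^2/64·cos²(3*π/2·x), and each of sin², cos² integrates to L/2 = 1/3 over (0, 2/3).
∫_0^2/3 u² dx = 25/48, so ||u||_L² = 5*sqrt(3)/12.
∫_0^2/3 (u')² dx = 75*π^2/64, so ||u'||_L² = 5*sqrt(3)*π/8.
Ratio ||u||_L² / ||u'||_L² = 2/(3*π).
Sharp Poincaré constant on H^1_0(0, 2/3) is C_P = L/π = 2/(3*π), achieved by sin(3*π/2·x).
This is the k = 1 eigenfunction (up to amplitude), so the ratio equals the sharp Poincaré constant exactly.


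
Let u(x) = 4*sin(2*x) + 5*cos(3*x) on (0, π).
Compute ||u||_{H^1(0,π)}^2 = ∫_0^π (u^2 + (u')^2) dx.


||u||_{H^1(0,π)}^2 = -320 + 165*π

u'(x) = -15*sin(3*x) + 8*cos(2*x).
Expand u² and (u')² and integrate term by term on (0, π), using: for integers n ≥ 1, ∫_0^π sin²(nx) dx = ∫_0^π cos²(nx) dx = π/2; for n ≠ n', ∫_0^π sin(nx)sin(n'x) dx = ∫_0^π cos(nx)cos(n'x) dx = 0; and by product-to-sum, ∫_0^π sin(nx)cos(n'x) dx = ½∫_0^π [sin((n+n')x) + sin((n−n')x)] dx, which is 0 when n+n' is even and 2n/(n²−n'²) when n+n' is odd (it need not vanish on (0, π)).
  u² squared terms: (4)²·∫sin(2x)² dx = 16·π/2 = 8*π;  (5)²·∫cos(3x)² dx = 25·π/2 = 25*π/2.
  u² cross terms: 2·(4)·(5)·∫sin(2x)·cos(3x) dx = 40·(-4/5) = -32.
  So ∫_0^π u² dx = 8*π + 25*π/2 − 32 = -32 + 41*π/2.
  (u')² squared terms: (-15)²·∫sin(3x)² dx = 225·π/2 = 225*π/2;  (8)²·∫cos(2x)² dx = 64·π/2 = 32*π.
  (u')² cross terms: 2·(-15)·(8)·∫sin(3x)·cos(2x) dx = -240·(6/5) = -288.
  So ∫_0^π (u')² dx = 225*π/2 + 32*π − 288 = -288 + 289*π/2.
||u||_{H^1}^2 = (-32 + 41*π/2) + (-288 + 289*π/2) = -320 + 165*π.


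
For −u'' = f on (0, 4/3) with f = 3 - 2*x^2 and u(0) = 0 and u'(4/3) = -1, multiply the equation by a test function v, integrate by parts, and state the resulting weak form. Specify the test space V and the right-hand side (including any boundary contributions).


V = {v ∈ H^1(0, 4/3) : v(0) = 0} (test functions vanish at x = 0 where u is specified); weak form: ∫_0^4/3 u'v' dx = ∫_0^4/3 (3 - 2*x^2) v dx − v(4/3) for all v ∈ V.

Multiply both sides by a test function v and integrate from 0 to 4/3:
  ∫_0^4/3 −u''(x) v(x) dx = ∫_0^4/3 f(x) v(x) dx.
Integrate the LHS by parts once:
  ∫_0^4/3 −u'' v dx = −[u'(x) v(x)]_0^4/3 + ∫_0^4/3 u'(x) v'(x) dx.
Thus ∫_0^4/3 u'(x) v'(x) dx = ∫_0^4/3 f(x) v(x) dx + [u'(x) v(x)]_0^4/3.
Choose V so that boundary terms are either known or forced to vanish.
Mixed BC: u(0) = 0 (Dirichlet) and u'(4/3) = -1 (Neumann). Define V = {v ∈ H^1(0, 4/3) : v(0) = 0}. Then [u' v]_0^4/3 = u'(4/3)·v(4/3) − u'(0)·0 = − v(4/3).
Weak formulation: find u (satisfying any essential BC) such that ∫_0^4/3 u'(x) v'(x) dx = ∫_0^4/3 f v dx − v(4/3) for all v ∈ V (Dirichlet at 0 absorbed into V; Neumann datum at x = 4/3 contributes the boundary term).
Substituting f(x) = 3 - 2*x^2, the right-hand side is ∫_0^4/3 (3 - 2*x^2) v dx − v(4/3).


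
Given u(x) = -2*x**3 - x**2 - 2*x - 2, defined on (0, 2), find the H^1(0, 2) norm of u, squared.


||u||_{H^1}^2 = 14528/21

The H^1 norm (squared) on an interval (0, L) is
  ||u||_{H^1}^2 = ∫_0^L u(x)^2 dx + ∫_0^L u'(x)^2 dx.
Compute u'(x) = -6*x**2 - 2*x - 2.
Then u(x)^2 = 4*x**6 + 4*x**5 + 9*x**4 + 12*x**3 + 8*x**2 + 8*x + 4 and u'(x)^2 = 36*x**4 + 24*x**3 + 28*x**2 + 8*x + 4.
Integrate each monomial from 0 to 2 using ∫_0^2 c·x^n dx = c·2^(n+1)/(n+1):
  ∫_0^2 u(x)^2 dx = ∫_0^2 (4*x^6 + 4*x^5 + 9*x^4 + 12*x^3 + 8*x^2 + 8*x + 4) dx. Term by term:
    ∫_0^2 4*x^6 dx = 512/7;  ∫_0^2 4*x^5 dx = 128/3;  ∫_0^2 9*x^4 dx = 288/5;
    ∫_0^2 12*x^3 dx = 48;  ∫_0^2 8*x^2 dx = 64/3;  ∫_0^2 8*x dx = 16;
    ∫_0^2 4 dx = 8.
  Sum: 512/7 + 128/3 + 288/5 + 48 + 64/3 + 16 + 8 = 9336/35.
  ∫_0^2 u'(x)^2 dx = ∫_0^2 (36*x^4 + 24*x^3 + 28*x^2 + 8*x + 4) dx. Term by term:
    ∫_0^2 36*x^4 dx = 1152/5;  ∫_0^2 24*x^3 dx = 96;  ∫_0^2 28*x^2 dx = 224/3;
    ∫_0^2 8*x dx = 16;  ∫_0^2 4 dx = 8.
  Sum: 1152/5 + 96 + 224/3 + 16 + 8 = 6376/15.
Adding: ||u||_{H^1}^2 = 9336/35 + 6376/15 = 14528/21.


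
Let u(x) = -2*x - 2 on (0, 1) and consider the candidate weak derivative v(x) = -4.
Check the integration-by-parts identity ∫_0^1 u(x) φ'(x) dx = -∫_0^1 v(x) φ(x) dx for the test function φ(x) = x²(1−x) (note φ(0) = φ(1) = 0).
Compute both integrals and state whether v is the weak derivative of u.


LHS = 1/6, RHS = 1/3. No, v is not the weak derivative of u.

u(x) = -2*x - 2, classical derivative u'(x) = -2.
φ(x) = x²(1−x), so φ'(x) = x*(2 - 3*x).
Note φ(0) = φ(1) = 0, so the boundary term u·φ vanishes.
LHS = ∫_0^1 u(x) φ'(x) dx = ∫_0^1 (6*x^3 + 2*x^2 - 4*x) dx. Term by term:
  ∫_0^1 6*x^3 dx = 3/2;  ∫_0^1 2*x^2 dx = 2/3;  ∫_0^1 -4*x dx = -2.
Sum: 3/2 + 2/3 − 2 = 1/6.
So LHS = 1/6.
∫_0^1 v(x) φ(x) dx = ∫_0^1 (4*x^3 - 4*x^2) dx. Term by term:
  ∫_0^1 4*x^3 dx = 1;  ∫_0^1 -4*x^2 dx = -4/3.
Sum: 1 − 4/3 = -1/3.
So RHS = -∫_0^1 v(x) φ(x) dx = 1/3.
LHS − RHS = -1/6 ≠ 0, so the identity fails.
(For a valid weak derivative the identity must hold for EVERY test function, in particular this one. The failure shows v is NOT the weak derivative of u.)
Correct weak derivative would be u'(x) = -2.


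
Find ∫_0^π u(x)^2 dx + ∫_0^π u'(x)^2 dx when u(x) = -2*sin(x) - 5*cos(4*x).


||u||_{H^1(0,π)}^2 = -136/3 + 433*π/2

u'(x) = 20*sin(4*x) - 2*cos(x).
Expand u² and (u')² and integrate term by term on (0, π), using: for integers n ≥ 1, ∫_0^π sin²(nx) dx = ∫_0^π cos²(nx) dx = π/2; for n ≠ n', ∫_0^π sin(nx)sin(n'x) dx = ∫_0^π cos(nx)cos(n'x) dx = 0; and by product-to-sum, ∫_0^π sin(nx)cos(n'x) dx = ½∫_0^π [sin((n+n')x) + sin((n−n')x)] dx, which is 0 when n+n' is even and 2n/(n²−n'²) when n+n' is odd (it need not vanish on (0, π)).
  u² squared terms: (-5)²·∫cos(4x)² dx = 25·π/2 = 25*π/2;  (-2)²·∫sin(x)² dx = 4·π/2 = 2*π.
  u² cross terms: 2·(-5)·(-2)·∫cos(4x)·sin(x) dx = 20·(-2/15) = -8/3.
  So ∫_0^π u² dx = 25*π/2 + 2*π − 8/3 = -8/3 + 29*π/2.
  (u')² squared terms: (-2)²·∫cos(x)² dx = 4·π/2 = 2*π;  (20)²·∫sin(4x)² dx = 400·π/2 = 200*π.
  (u')² cross terms: 2·(-2)·(20)·∫cos(x)·sin(4x) dx = -80·(8/15) = -128/3.
  So ∫_0^π (u')² dx = 2*π + 200*π − 128/3 = -128/3 + 202*π.
||u||_{H^1}^2 = (-8/3 + 29*π/2) + (-128/3 + 202*π) = -136/3 + 433*π/2.


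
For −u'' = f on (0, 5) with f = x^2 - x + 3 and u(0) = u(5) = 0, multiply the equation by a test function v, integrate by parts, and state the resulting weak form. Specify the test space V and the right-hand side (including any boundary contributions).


V = H^1_0(0, 5) (so v(0) = v(5) = 0); weak form: ∫_0^5 u'v' dx = ∫_0^5 (x^2 - x + 3) v dx for all v ∈ V.

Multiply both sides by a test function v and integrate from 0 to 5:
  ∫_0^5 −u''(x) v(x) dx = ∫_0^5 f(x) v(x) dx.
Integrate the LHS by parts once:
  ∫_0^5 −u'' v dx = −[u'(x) v(x)]_0^5 + ∫_0^5 u'(x) v'(x) dx.
Thus ∫_0^5 u'(x) v'(x) dx = ∫_0^5 f(x) v(x) dx + [u'(x) v(x)]_0^5.
Choose V so that boundary terms are either known or forced to vanish.
u is Dirichlet: u(0) = u(5) = 0. Let V = H^1_0(0, 5); then v(0) = v(5) = 0, and [u' v]_0^5 = 0.
Weak formulation: find u (satisfying any essential BC) such that ∫_0^5 u'(x) v'(x) dx = ∫_0^5 f v dx for all v ∈ V.
Substituting f(x) = x^2 - x + 3, the right-hand side is ∫_0^5 (x^2 - x + 3) v dx.


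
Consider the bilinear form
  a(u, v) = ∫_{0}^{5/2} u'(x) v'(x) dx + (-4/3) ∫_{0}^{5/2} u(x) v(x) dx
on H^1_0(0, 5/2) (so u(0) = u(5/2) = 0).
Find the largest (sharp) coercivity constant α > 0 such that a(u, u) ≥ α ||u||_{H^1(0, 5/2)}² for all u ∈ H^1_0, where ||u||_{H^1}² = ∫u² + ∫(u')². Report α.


α = 4*(-25 + 3*π^2)/(3*(25 + 4*π^2))

Coercivity of a(·,·) on H^1_0(0, 5/2) means a(u, u) ≥ α ||u||_{H^1}² for every u ∈ H^1_0.
The interval has length L = 5/2, and Poincaré/coercivity depend only on L. Here a(u, u) = ∫(u')² + (-4/3)·∫u².
Here c = -4/3 < 0 with |c| < (π/L)² = 4*π^2/25, so coercivity still holds. The condition a(u,u) ≥ α||u||_{H^1}² reads (1−α)∫(u')² ≥ (α−c)∫u². Any admissible α is ≤ 1 (rapidly oscillating u have ∫u²/∫(u')² → 0), and α = 1 would force 0 ≥ (1−c)∫u², impossible since c < 1; so 1−α > 0. By the sharp Poincaré inequality on H^1_0 of an interval of length L, ∫(u')² ≥ (π/L)²∫u² with equality for the first sine mode sin(π(x−x₀)/L) (x₀ the left endpoint), so the inequality holds for all u iff (1−α)(π/L)² ≥ α − c, i.e. α ≤ ((π/L)² + c)/((π/L)² + 1) = (1 + c(L/π)²)/(1 + (L/π)²). (Direct route, valid since c ≤ 0: Poincaré gives c∫u² ≥ c(L/π)²∫(u')², so a(u,u) ≥ (1 + c(L/π)²)∫(u')², while ||u||_{H^1}² ≤ (1 + (L/π)²)∫(u')²; dividing yields the same α.) With (π/L)² = 4*π^2/25 and c = -4/3, the largest admissible constant is α = ((π/L)² + c)/((π/L)² + 1).
Simplifying, α = 4*(-25 + 3*π^2)/(3*(25 + 4*π^2)).


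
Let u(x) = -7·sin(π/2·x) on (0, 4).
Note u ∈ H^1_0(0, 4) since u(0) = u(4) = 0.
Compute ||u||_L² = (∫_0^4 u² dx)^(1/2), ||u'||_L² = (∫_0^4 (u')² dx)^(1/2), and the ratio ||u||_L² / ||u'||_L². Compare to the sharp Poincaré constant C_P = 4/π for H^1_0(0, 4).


||u||_L² / ||u'||_L² = 2/π < C_P = 4/π.

u(x) = -7·sin(π/2·x), so u'(x) = -7*π*cos(π*x/2)/2.
Writing u(x) = A·sin(kπx/L) with A = -7 and k = 2, use ∫_0^L sin²(kπx/L) dx = L/2 and ∫_0^L cos²(kπx/L) dx = L/2.
u² = 49·sin²(π/2·x) and (u')² = 49*π^2/4·cos²(π/2·x), and each of sin², cos² integrates to L/2 = 2 over (0, 4).
∫_0^4 u² dx = 98, so ||u||_L² = 7*sqrt(2).
∫_0^4 (u')² dx = 49*π^2/2, so ||u'||_L² = 7*sqrt(2)*π/2.
Ratio ||u||_L² / ||u'||_L² = 2/π.
Sharp Poincaré constant on H^1_0(0, 4) is C_P = L/π = 4/π, achieved by sin(π/4·x).
This is the k = 2 harmonic; the ratio L/(kπ) is strictly less than C_P = L/π, consistent with the sharp inequality ||u||_L² ≤ C_P ||u'||_L².


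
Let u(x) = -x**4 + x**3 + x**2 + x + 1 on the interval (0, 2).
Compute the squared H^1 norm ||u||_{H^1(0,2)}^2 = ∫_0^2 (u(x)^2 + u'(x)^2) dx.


||u||_{H^1}^2 = 17464/315

The H^1 norm (squared) on an interval (0, L) is
  ||u||_{H^1}^2 = ∫_0^L u(x)^2 dx + ∫_0^L u'(x)^2 dx.
Compute u'(x) = -4*x**3 + 3*x**2 + 2*x + 1.
Then u(x)^2 = x**8 - 2*x**7 - x**6 + x**4 + 4*x**3 + 3*x**2 + 2*x + 1 and u'(x)^2 = 16*x**6 - 24*x**5 - 7*x**4 + 4*x**3 + 10*x**2 + 4*x + 1.
Integrate each monomial from 0 to 2 using ∫_0^2 c·x^n dx = c·2^(n+1)/(n+1):
  ∫_0^2 u(x)^2 dx = ∫_0^2 (x^8 - 2*x^7 - x^6 + x^4 + 4*x^3 + 3*x^2 + 2*x + 1) dx. Term by term:
    ∫_0^2 x^8 dx = 512/9;  ∫_0^2 -2*x^7 dx = -64;  ∫_0^2 -x^6 dx = -128/7;
    ∫_0^2 x^4 dx = 32/5;  ∫_0^2 4*x^3 dx = 16;  ∫_0^2 3*x^2 dx = 8;
    ∫_0^2 2*x dx = 4;  ∫_0^2 1 dx = 2.
  Sum: 512/9 − 64 − 128/7 + 32/5 + 16 + 8 + 4 + 2 = 3466/315.
  ∫_0^2 u'(x)^2 dx = ∫_0^2 (16*x^6 - 24*x^5 - 7*x^4 + 4*x^3 + 10*x^2 + 4*x + 1) dx. Term by term:
    ∫_0^2 16*x^6 dx = 2048/7;  ∫_0^2 -24*x^5 dx = -256;  ∫_0^2 -7*x^4 dx = -224/5;
    ∫_0^2 4*x^3 dx = 16;  ∫_0^2 10*x^2 dx = 80/3;  ∫_0^2 4*x dx = 8;
    ∫_0^2 1 dx = 2.
  Sum: 2048/7 − 256 − 224/5 + 16 + 80/3 + 8 + 2 = 4666/105.
Adding: ||u||_{H^1}^2 = 3466/315 + 4666/105 = 17464/315.


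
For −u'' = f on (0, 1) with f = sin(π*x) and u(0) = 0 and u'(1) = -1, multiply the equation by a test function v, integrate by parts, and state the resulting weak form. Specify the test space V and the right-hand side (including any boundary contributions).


V = {v ∈ H^1(0, 1) : v(0) = 0} (test functions vanish at x = 0 where u is specified); weak form: ∫_0^1 u'v' dx = ∫_0^1 (sin(π*x)) v dx − v(1) for all v ∈ V.

Multiply both sides by a test function v and integrate from 0 to 1:
  ∫_0^1 −u''(x) v(x) dx = ∫_0^1 f(x) v(x) dx.
Integrate the LHS by parts once:
  ∫_0^1 −u'' v dx = −[u'(x) v(x)]_0^1 + ∫_0^1 u'(x) v'(x) dx.
Thus ∫_0^1 u'(x) v'(x) dx = ∫_0^1 f(x) v(x) dx + [u'(x) v(x)]_0^1.
Choose V so that boundary terms are either known or forced to vanish.
Mixed BC: u(0) = 0 (Dirichlet) and u'(1) = -1 (Neumann). Define V = {v ∈ H^1(0, 1) : v(0) = 0}. Then [u' v]_0^1 = u'(1)·v(1) − u'(0)·0 = − v(1).
Weak formulation: find u (satisfying any essential BC) such that ∫_0^1 u'(x) v'(x) dx = ∫_0^1 f v dx − v(1) for all v ∈ V (Dirichlet at 0 absorbed into V; Neumann datum at x = 1 contributes the boundary term).
Substituting f(x) = sin(π*x), the right-hand side is ∫_0^1 (sin(π*x)) v dx − v(1).


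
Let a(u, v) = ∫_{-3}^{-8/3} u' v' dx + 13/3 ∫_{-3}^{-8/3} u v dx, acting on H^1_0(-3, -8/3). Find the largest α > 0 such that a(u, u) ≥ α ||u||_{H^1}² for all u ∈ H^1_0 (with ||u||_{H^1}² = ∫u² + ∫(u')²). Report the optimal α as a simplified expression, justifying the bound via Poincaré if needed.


α = 1

Coercivity of a(·,·) on H^1_0(-3, -8/3) means a(u, u) ≥ α ||u||_{H^1}² for every u ∈ H^1_0.
The interval has length L = 1/3, and Poincaré/coercivity depend only on L. Here a(u, u) = ∫(u')² + (13/3)·∫u².
Here c = 13/3 ≥ 1, so a(u,u) = ∫(u')² + c∫u² ≥ ∫(u')² + ∫u² = ||u||_{H^1}², i.e. α = 1 works. No larger α is possible: a(u,u) ≥ α||u||_{H^1}² means (1−α)∫(u')² ≥ (α−c)∫u², and for the modes u_n = sin(nπ(x−x₀)/L) (x₀ the left endpoint) one has ∫u_n²/∫(u_n')² = (L/(nπ))² → 0, so a(u_n,u_n)/||u_n||_{H^1}² → 1. Hence the optimal constant is α = 1.
Therefore α = 1.


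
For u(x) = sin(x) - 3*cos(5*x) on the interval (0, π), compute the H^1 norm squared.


||u||_{H^1(0,π)}^2 = 118*π

u'(x) = 15*sin(5*x) + cos(x).
Expand u² and (u')² and integrate term by term on (0, π), using: for integers n ≥ 1, ∫_0^π sin²(nx) dx = ∫_0^π cos²(nx) dx = π/2; for n ≠ n', ∫_0^π sin(nx)sin(n'x) dx = ∫_0^π cos(nx)cos(n'x) dx = 0; and by product-to-sum, ∫_0^π sin(nx)cos(n'x) dx = ½∫_0^π [sin((n+n')x) + sin((n−n')x)] dx, which is 0 when n+n' is even and 2n/(n²−n'²) when n+n' is odd (it need not vanish on (0, π)).
  u² squared terms: (-3)²·∫cos(5x)² dx = 9·π/2 = 9*π/2;  (1)²·∫sin(x)² dx = 1·π/2 = π/2.
  u² cross terms: 2·(-3)·(1)·∫cos(5x)·sin(x) dx = -6·(0) = 0.
  So ∫_0^π u² dx = 9*π/2 + π/2 + 0 = 5*π.
  (u')² squared terms: (15)²·∫sin(5x)² dx = 225·π/2 = 225*π/2;  (1)²·∫cos(x)² dx = 1·π/2 = π/2.
  (u')² cross terms: 2·(15)·(1)·∫sin(5x)·cos(x) dx = 30·(0) = 0.
  So ∫_0^π (u')² dx = 225*π/2 + π/2 + 0 = 113*π.
||u||_{H^1}^2 = (5*π) + (113*π) = 118*π.


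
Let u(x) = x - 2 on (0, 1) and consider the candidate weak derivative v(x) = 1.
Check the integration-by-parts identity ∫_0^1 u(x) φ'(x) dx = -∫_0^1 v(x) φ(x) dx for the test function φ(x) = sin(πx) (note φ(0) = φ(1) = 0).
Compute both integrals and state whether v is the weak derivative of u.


LHS = -2/π, RHS = -2/π. Yes, v = u' weakly.

u(x) = x - 2, classical derivative u'(x) = 1.
φ(x) = sin(πx), so φ'(x) = π*cos(π*x).
Note φ(0) = φ(1) = 0, so the boundary term u·φ vanishes.
LHS = ∫_0^1 u(x) φ'(x) dx = ∫_0^1 (π*x*cos(π*x) - 2*π*cos(π*x)) dx. Term by term:
  ∫_0^1 -2*π*cos(π*x) dx = 0;  ∫_0^1 π*x*cos(π*x) dx = -2/π.
Sum: 0 − 2/π = -2/π.
So LHS = -2/π.
∫_0^1 v(x) φ(x) dx = ∫_0^1 (sin(π*x)) dx. Term by term:
  ∫_0^1 sin(π*x) dx = 2/π.
So RHS = -∫_0^1 v(x) φ(x) dx = -2/π.
LHS = RHS, so the identity holds for this test φ.
Moreover u is smooth here and v(x) = u'(x) = 1 pointwise, so the identity holds for every test function. Hence v is the weak derivative of u.


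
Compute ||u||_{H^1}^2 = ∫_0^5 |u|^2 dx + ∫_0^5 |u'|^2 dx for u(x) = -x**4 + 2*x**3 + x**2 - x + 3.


||u||_{H^1}^2 = 7972025/63

The H^1 norm (squared) on an interval (0, L) is
  ||u||_{H^1}^2 = ∫_0^L u(x)^2 dx + ∫_0^L u'(x)^2 dx.
Compute u'(x) = -4*x**3 + 6*x**2 + 2*x - 1.
Then u(x)^2 = x**8 - 4*x**7 + 2*x**6 + 6*x**5 - 9*x**4 + 10*x**3 + 7*x**2 - 6*x + 9 and u'(x)^2 = 16*x**6 - 48*x**5 + 20*x**4 + 32*x**3 - 8*x**2 - 4*x + 1.
Integrate each monomial from 0 to 5 using ∫_0^5 c·x^n dx = c·5^(n+1)/(n+1):
  ∫_0^5 u(x)^2 dx = ∫_0^5 (x^8 - 4*x^7 + 2*x^6 + 6*x^5 - 9*x^4 + 10*x^3 + 7*x^2 - 6*x + 9) dx. Term by term:
    ∫_0^5 x^8 dx = 1953125/9;  ∫_0^5 -4*x^7 dx = -390625/2;  ∫_0^5 2*x^6 dx = 156250/7;
    ∫_0^5 6*x^5 dx = 15625;  ∫_0^5 -9*x^4 dx = -5625;  ∫_0^5 10*x^3 dx = 3125/2;
    ∫_0^5 7*x^2 dx = 875/3;  ∫_0^5 -6*x dx = -75;  ∫_0^5 9 dx = 45.
  Sum: 1953125/9 − 390625/2 + 156250/7 + 15625 − 5625 + 3125/2 + 875/3 − 75 + 45 = 3518360/63.
  ∫_0^5 u'(x)^2 dx = ∫_0^5 (16*x^6 - 48*x^5 + 20*x^4 + 32*x^3 - 8*x^2 - 4*x + 1) dx. Term by term:
    ∫_0^5 16*x^6 dx = 1250000/7;  ∫_0^5 -48*x^5 dx = -125000;  ∫_0^5 20*x^4 dx = 12500;
    ∫_0^5 32*x^3 dx = 5000;  ∫_0^5 -8*x^2 dx = -1000/3;  ∫_0^5 -4*x dx = -50;
    ∫_0^5 1 dx = 5.
  Sum: 1250000/7 − 125000 + 12500 + 5000 − 1000/3 − 50 + 5 = 1484555/21.
Adding: ||u||_{H^1}^2 = 3518360/63 + 1484555/21 = 7972025/63.


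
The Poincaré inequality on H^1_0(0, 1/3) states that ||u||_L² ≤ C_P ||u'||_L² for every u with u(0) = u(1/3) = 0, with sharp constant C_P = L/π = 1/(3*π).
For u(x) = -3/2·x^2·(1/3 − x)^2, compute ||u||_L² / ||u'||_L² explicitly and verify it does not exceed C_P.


||u||_L² / ||u'||_L² = sqrt(3)/18 < C_P = 1/(3*π).

u(x) = -3/2·x^2·(1/3 − x)^2, so u'(x) = x*(-18*x^2 + 9*x - 1)/3.
u(x) = -3/2·x^2·(1/3 − x)^2 vanishes at x = 0 and x = 1/3, so u ∈ H^1_0(0, 1/3). Differentiate via the product rule and integrate the resulting polynomials term by term.
  ∫_0^1/3 u² dx = ∫_0^1/3 (9*x^8/4 - 3*x^7 + 3*x^6/2 - x^5/3 + x^4/36) dx. Term by term:
    ∫_0^1/3 9*x^8/4 dx = 1/78732;  ∫_0^1/3 -3*x^7 dx = -1/17496;  ∫_0^1/3 3*x^6/2 dx = 1/10206;
    ∫_0^1/3 -x^5/3 dx = -1/13122;  ∫_0^1/3 x^4/36 dx = 1/43740.
  Sum: 1/78732 − 1/17496 + 1/10206 − 1/13122 + 1/43740 = 1/5511240.
  ∫_0^1/3 (u')² dx = ∫_0^1/3 (36*x^6 - 36*x^5 + 13*x^4 - 2*x^3 + x^2/9) dx. Term by term:
    ∫_0^1/3 36*x^6 dx = 4/1701;  ∫_0^1/3 -36*x^5 dx = -2/243;  ∫_0^1/3 13*x^4 dx = 13/1215;
    ∫_0^1/3 -2*x^3 dx = -1/162;  ∫_0^1/3 x^2/9 dx = 1/729.
  Sum: 4/1701 − 2/243 + 13/1215 − 1/162 + 1/729 = 1/51030.
∫_0^1/3 u² dx = 1/5511240, so ||u||_L² = sqrt(210)/34020.
∫_0^1/3 (u')² dx = 1/51030, so ||u'||_L² = sqrt(70)/1890.
Ratio ||u||_L² / ||u'||_L² = sqrt(3)/18.
Sharp Poincaré constant on H^1_0(0, 1/3) is C_P = L/π = 1/(3*π), achieved by sin(3*π·x).
A polynomial bump cannot attain the sharp Poincaré constant (only the first sine eigenfunction does), so the ratio is strictly less than C_P, consistent with ||u||_L² ≤ C_P ||u'||_L².


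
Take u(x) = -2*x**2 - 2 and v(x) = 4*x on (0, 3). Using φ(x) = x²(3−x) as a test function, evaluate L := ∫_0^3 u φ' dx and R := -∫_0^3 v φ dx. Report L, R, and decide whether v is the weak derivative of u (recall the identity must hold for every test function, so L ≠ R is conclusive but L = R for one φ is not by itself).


LHS = 243/5, RHS = -243/5. No, v is not the weak derivative of u.

u(x) = -2*x**2 - 2, classical derivative u'(x) = -4*x.
φ(x) = x²(3−x), so φ'(x) = 3*x*(2 - x).
Note φ(0) = φ(3) = 0, so the boundary term u·φ vanishes.
LHS = ∫_0^3 u(x) φ'(x) dx = ∫_0^3 (6*x^4 - 12*x^3 + 6*x^2 - 12*x) dx. Term by term:
  ∫_0^3 6*x^4 dx = 1458/5;  ∫_0^3 -12*x^3 dx = -243;  ∫_0^3 6*x^2 dx = 54;
  ∫_0^3 -12*x dx = -54.
Sum: 1458/5 − 243 + 54 − 54 = 243/5.
So LHS = 243/5.
∫_0^3 v(x) φ(x) dx = ∫_0^3 (-4*x^4 + 12*x^3) dx. Term by term:
  ∫_0^3 -4*x^4 dx = -972/5;  ∫_0^3 12*x^3 dx = 243.
Sum: -972/5 + 243 = 243/5.
So RHS = -∫_0^3 v(x) φ(x) dx = -243/5.
LHS − RHS = 486/5 ≠ 0, so the identity fails.
(For a valid weak derivative the identity must hold for EVERY test function, in particular this one. The failure shows v is NOT the weak derivative of u.)
Correct weak derivative would be u'(x) = -4*x.


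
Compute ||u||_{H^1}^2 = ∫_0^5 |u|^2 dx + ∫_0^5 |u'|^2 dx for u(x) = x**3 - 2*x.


||u||_{H^1}^2 = 293420/21

The H^1 norm (squared) on an interval (0, L) is
  ||u||_{H^1}^2 = ∫_0^L u(x)^2 dx + ∫_0^L u'(x)^2 dx.
Compute u'(x) = 3*x**2 - 2.
Then u(x)^2 = x**6 - 4*x**4 + 4*x**2 and u'(x)^2 = 9*x**4 - 12*x**2 + 4.
Integrate each monomial from 0 to 5 using ∫_0^5 c·x^n dx = c·5^(n+1)/(n+1):
  ∫_0^5 u(x)^2 dx = ∫_0^5 (x^6 - 4*x^4 + 4*x^2) dx. Term by term:
    ∫_0^5 x^6 dx = 78125/7;  ∫_0^5 -4*x^4 dx = -2500;  ∫_0^5 4*x^2 dx = 500/3.
  Sum: 78125/7 − 2500 + 500/3 = 185375/21.
  ∫_0^5 u'(x)^2 dx = ∫_0^5 (9*x^4 - 12*x^2 + 4) dx. Term by term:
    ∫_0^5 9*x^4 dx = 5625;  ∫_0^5 -12*x^2 dx = -500;  ∫_0^5 4 dx = 20.
  Sum: 5625 − 500 + 20 = 5145.
Adding: ||u||_{H^1}^2 = 185375/21 + 5145 = 293420/21.


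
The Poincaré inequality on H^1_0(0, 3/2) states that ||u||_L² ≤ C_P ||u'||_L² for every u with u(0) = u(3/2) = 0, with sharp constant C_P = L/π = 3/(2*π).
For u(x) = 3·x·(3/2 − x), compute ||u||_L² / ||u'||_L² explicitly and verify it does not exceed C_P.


||u||_L² / ||u'||_L² = 3*sqrt(10)/20 < C_P = 3/(2*π).

u(x) = 3·x·(3/2 − x), so u'(x) = 9/2 - 6*x.
u(x) = 3·x·(3/2 − x) vanishes at x = 0 and x = 3/2, so u ∈ H^1_0(0, 3/2). Differentiate via the product rule and integrate the resulting polynomials term by term.
  ∫_0^3/2 u² dx = ∫_0^3/2 (9*x^4 - 27*x^3 + 81*x^2/4) dx. Term by term:
    ∫_0^3/2 9*x^4 dx = 2187/160;  ∫_0^3/2 -27*x^3 dx = -2187/64;  ∫_0^3/2 81*x^2/4 dx = 729/32.
  Sum: 2187/160 − 2187/64 + 729/32 = 729/320.
  ∫_0^3/2 (u')² dx = ∫_0^3/2 (36*x^2 - 54*x + 81/4) dx. Term by term:
    ∫_0^3/2 36*x^2 dx = 81/2;  ∫_0^3/2 -54*x dx = -243/4;  ∫_0^3/2 81/4 dx = 243/8.
  Sum: 81/2 − 243/4 + 243/8 = 81/8.
∫_0^3/2 u² dx = 729/320, so ||u||_L² = 27*sqrt(5)/40.
∫_0^3/2 (u')² dx = 81/8, so ||u'||_L² = 9*sqrt(2)/4.
Ratio ||u||_L² / ||u'||_L² = 3*sqrt(10)/20.
Sharp Poincaré constant on H^1_0(0, 3/2) is C_P = L/π = 3/(2*π), achieved by sin(2*π/3·x).
A polynomial bump cannot attain the sharp Poincaré constant (only the first sine eigenfunction does), so the ratio is strictly less than C_P, consistent with ||u||_L² ≤ C_P ||u'||_L².


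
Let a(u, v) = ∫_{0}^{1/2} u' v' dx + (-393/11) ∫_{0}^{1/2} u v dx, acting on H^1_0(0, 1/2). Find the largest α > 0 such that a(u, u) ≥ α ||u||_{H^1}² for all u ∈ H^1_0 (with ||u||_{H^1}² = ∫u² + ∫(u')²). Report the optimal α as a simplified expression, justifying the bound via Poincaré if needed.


α = (-393 + 44*π^2)/(11*(1 + 4*π^2))

Coercivity of a(·,·) on H^1_0(0, 1/2) means a(u, u) ≥ α ||u||_{H^1}² for every u ∈ H^1_0.
The interval has length L = 1/2, and Poincaré/coercivity depend only on L. Here a(u, u) = ∫(u')² + (-393/11)·∫u².
Here c = -393/11 < 0 with |c| < (π/L)² = 4*π^2, so coercivity still holds. The condition a(u,u) ≥ α||u||_{H^1}² reads (1−α)∫(u')² ≥ (α−c)∫u². Any admissible α is ≤ 1 (rapidly oscillating u have ∫u²/∫(u')² → 0), and α = 1 would force 0 ≥ (1−c)∫u², impossible since c < 1; so 1−α > 0. By the sharp Poincaré inequality on H^1_0 of an interval of length L, ∫(u')² ≥ (π/L)²∫u² with equality for the first sine mode sin(π(x−x₀)/L) (x₀ the left endpoint), so the inequality holds for all u iff (1−α)(π/L)² ≥ α − c, i.e. α ≤ ((π/L)² + c)/((π/L)² + 1) = (1 + c(L/π)²)/(1 + (L/π)²). (Direct route, valid since c ≤ 0: Poincaré gives c∫u² ≥ c(L/π)²∫(u')², so a(u,u) ≥ (1 + c(L/π)²)∫(u')², while ||u||_{H^1}² ≤ (1 + (L/π)²)∫(u')²; dividing yields the same α.) With (π/L)² = 4*π^2 and c = -393/11, the largest admissible constant is α = ((π/L)² + c)/((π/L)² + 1).
Simplifying, α = (-393 + 44*π^2)/(11*(1 + 4*π^2)).


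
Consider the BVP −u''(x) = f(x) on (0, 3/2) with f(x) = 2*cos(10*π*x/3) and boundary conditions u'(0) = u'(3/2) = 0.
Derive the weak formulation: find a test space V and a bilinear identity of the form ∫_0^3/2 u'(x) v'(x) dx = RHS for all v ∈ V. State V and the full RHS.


V = H^1(0, 3/2) (no boundary constraint on v; u is determined up to an additive constant); weak form: ∫_0^3/2 u'v' dx = ∫_0^3/2 (2*cos(10*π*x/3)) v dx for all v ∈ V.

Multiply both sides by a test function v and integrate from 0 to 3/2:
  ∫_0^3/2 −u''(x) v(x) dx = ∫_0^3/2 f(x) v(x) dx.
Integrate the LHS by parts once:
  ∫_0^3/2 −u'' v dx = −[u'(x) v(x)]_0^3/2 + ∫_0^3/2 u'(x) v'(x) dx.
Thus ∫_0^3/2 u'(x) v'(x) dx = ∫_0^3/2 f(x) v(x) dx + [u'(x) v(x)]_0^3/2.
Choose V so that boundary terms are either known or forced to vanish.
u has homogeneous Neumann: u'(0) = u'(3/2) = 0. So [u' v]_0^3/2 = 0·v(3/2) − 0·v(0) = 0 for any v; take V = H^1(0, 3/2).
Weak formulation: find u (satisfying any essential BC) such that ∫_0^3/2 u'(x) v'(x) dx = ∫_0^3/2 f v dx for all v ∈ V (homogeneous Neumann, so boundary terms vanish).
Substituting f(x) = 2*cos(10*π*x/3), the right-hand side is ∫_0^3/2 (2*cos(10*π*x/3)) v dx.
Compatibility check (pure Neumann): taking v ≡ 1 ∈ V gives 0 = ∫_0^3/2 f dx + (0) − (0), i.e. ∫_0^3/2 f dx must equal u'(0) − u'(3/2) = 0. Indeed ∫_0^3/2 (2*cos(10*π*x/3)) dx = 0, so the data are compatible. The solution is then unique only up to an additive constant (fix it e.g. by requiring ∫_0^3/2 u dx = 0).


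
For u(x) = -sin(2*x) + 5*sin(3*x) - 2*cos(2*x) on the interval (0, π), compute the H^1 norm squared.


||u||_{H^1(0,π)}^2 = -120 + 275*π/2

u'(x) = 4*sin(2*x) - 2*cos(2*x) + 15*cos(3*x).
Expand u² and (u')² and integrate term by term on (0, π), using: for integers n ≥ 1, ∫_0^π sin²(nx) dx = ∫_0^π cos²(nx) dx = π/2; for n ≠ n', ∫_0^π sin(nx)sin(n'x) dx = ∫_0^π cos(nx)cos(n'x) dx = 0; and by product-to-sum, ∫_0^π sin(nx)cos(n'x) dx = ½∫_0^π [sin((n+n')x) + sin((n−n')x)] dx, which is 0 when n+n' is even and 2n/(n²−n'²) when n+n' is odd (it need not vanish on (0, π)).
  u² squared terms: (-1)²·∫sin(2x)² dx = 1·π/2 = π/2;  (-2)²·∫cos(2x)² dx = 4·π/2 = 2*π;  (5)²·∫sin(3x)² dx = 25·π/2 = 25*π/2.
  u² cross terms: 2·(-1)·(-2)·∫sin(2x)·cos(2x) dx = 4·(0) = 0;  2·(-1)·(5)·∫sin(2x)·sin(3x) dx = -10·(0) = 0;  2·(-2)·(5)·∫cos(2x)·sin(3x) dx = -20·(6/5) = -24.
  So ∫_0^π u² dx = π/2 + 2*π + 25*π/2 + 0 + 0 − 24 = -24 + 15*π.
  (u')² squared terms: (-2)²·∫cos(2x)² dx = 4·π/2 = 2*π;  (4)²·∫sin(2x)² dx = 16·π/2 = 8*π;  (15)²·∫cos(3x)² dx = 225·π/2 = 225*π/2.
  (u')² cross terms: 2·(-2)·(4)·∫cos(2x)·sin(2x) dx = -16·(0) = 0;  2·(-2)·(15)·∫cos(2x)·cos(3x) dx = -60·(0) = 0;  2·(4)·(15)·∫sin(2x)·cos(3x) dx = 120·(-4/5) = -96.
  So ∫_0^π (u')² dx = 2*π + 8*π + 225*π/2 + 0 + 0 − 96 = -96 + 245*π/2.
||u||_{H^1}^2 = (-24 + 15*π) + (-96 + 245*π/2) = -120 + 275*π/2.
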